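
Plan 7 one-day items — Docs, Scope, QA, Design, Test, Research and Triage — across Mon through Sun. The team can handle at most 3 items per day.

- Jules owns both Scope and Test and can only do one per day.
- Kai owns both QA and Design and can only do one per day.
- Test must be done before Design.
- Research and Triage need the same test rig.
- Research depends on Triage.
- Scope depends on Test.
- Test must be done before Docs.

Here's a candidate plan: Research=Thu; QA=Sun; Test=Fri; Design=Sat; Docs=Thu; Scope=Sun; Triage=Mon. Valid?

No — it violates: Test must be done before Docs

Kai owns both QA and Design and can only do one per day — holds.
The team can handle at most 3 items per day — holds.
Test must be done before Docs — violated.
Jules owns both Scope and Test and can only do one per day — holds.
Research depends on Triage — holds.
Research and Triage need the same test rig — holds.
Scope depends on Test — holds.
Test must be done before Design — holds.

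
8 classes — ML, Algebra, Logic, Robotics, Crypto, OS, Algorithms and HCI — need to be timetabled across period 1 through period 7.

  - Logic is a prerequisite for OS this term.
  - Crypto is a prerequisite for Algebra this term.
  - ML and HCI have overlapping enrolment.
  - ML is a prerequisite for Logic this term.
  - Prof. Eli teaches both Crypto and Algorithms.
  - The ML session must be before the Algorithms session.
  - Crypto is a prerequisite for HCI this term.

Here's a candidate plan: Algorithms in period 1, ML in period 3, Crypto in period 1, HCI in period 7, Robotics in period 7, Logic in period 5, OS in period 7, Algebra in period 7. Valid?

The ML session must be before the Algorithms session — violated.
ML is a prerequisite for Logic this term — holds.
ML and HCI have overlapping enrolment — holds.
Prof. Eli teaches both Crypto and Algorithms — violated.
Crypto is a prerequisite for Algebra this term — holds.
Crypto is a prerequisite for HCI this term — holds.
Logic is a prerequisite for OS this term — holds.

Invalid. Prof. Eli teaches both Crypto and Algorithms.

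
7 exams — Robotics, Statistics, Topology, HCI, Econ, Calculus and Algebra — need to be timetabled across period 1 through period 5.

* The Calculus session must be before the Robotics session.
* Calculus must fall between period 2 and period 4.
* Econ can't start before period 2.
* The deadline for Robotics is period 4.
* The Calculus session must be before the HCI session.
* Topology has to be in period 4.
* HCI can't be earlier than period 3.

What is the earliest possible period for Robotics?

Precedence pushes Robotics to at least period 3; Robotics's own window allows nothing later than period 4.
Robotics at period 3 is achievable: Algebra=period 1; Econ=period 2; Calculus=period 2; Robotics=period 3; HCI=period 3; Statistics=period 1; Topology=period 4.

period 3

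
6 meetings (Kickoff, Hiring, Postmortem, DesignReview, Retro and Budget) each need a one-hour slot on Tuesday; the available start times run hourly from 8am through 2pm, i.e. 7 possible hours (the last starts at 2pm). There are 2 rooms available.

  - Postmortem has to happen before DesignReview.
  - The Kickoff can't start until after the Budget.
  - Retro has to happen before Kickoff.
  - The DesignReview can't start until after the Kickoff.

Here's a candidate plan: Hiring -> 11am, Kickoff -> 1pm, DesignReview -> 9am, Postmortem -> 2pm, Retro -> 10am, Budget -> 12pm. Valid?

Postmortem has to happen before DesignReview — violated.
The DesignReview can't start until after the Kickoff — violated.
Retro has to happen before Kickoff — holds.
The Kickoff can't start until after the Budget — holds.
There are 2 rooms available — holds.

No — it violates: Postmortem has to happen before DesignReview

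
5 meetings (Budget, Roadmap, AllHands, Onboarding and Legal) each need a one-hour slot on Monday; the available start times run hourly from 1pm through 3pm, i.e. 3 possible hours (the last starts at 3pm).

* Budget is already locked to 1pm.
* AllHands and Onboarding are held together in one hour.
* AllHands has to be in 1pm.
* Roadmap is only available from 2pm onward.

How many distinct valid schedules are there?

Splitting on Roadmap: it can be 2pm (3), 3pm (3). Listing each branch's schedules as (Budget, AllHands, Onboarding, Legal):
Roadmap=2pm: (1pm,1pm,1pm,1pm) (1pm,1pm,1pm,2pm) (1pm,1pm,1pm,3pm) — 3.
Roadmap=3pm: (1pm,1pm,1pm,1pm) (1pm,1pm,1pm,2pm) (1pm,1pm,1pm,3pm) — 3.
Summing: 3 + 3 = 6.

6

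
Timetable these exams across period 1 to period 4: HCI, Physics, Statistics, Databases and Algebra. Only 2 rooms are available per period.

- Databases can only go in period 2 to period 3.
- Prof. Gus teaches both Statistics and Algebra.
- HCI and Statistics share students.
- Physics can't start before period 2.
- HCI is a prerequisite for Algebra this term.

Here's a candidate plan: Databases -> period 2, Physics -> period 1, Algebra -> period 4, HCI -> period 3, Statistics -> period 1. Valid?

No. Physics can't start before period 2 is not satisfied.

Only 2 rooms are available per period — holds.
HCI and Statistics share students — holds.
Physics can't start before period 2 — violated.
Prof. Gus teaches both Statistics and Algebra — holds.
Databases can only go in period 2 to period 3 — holds.
HCI is a prerequisite for Algebra this term — holds.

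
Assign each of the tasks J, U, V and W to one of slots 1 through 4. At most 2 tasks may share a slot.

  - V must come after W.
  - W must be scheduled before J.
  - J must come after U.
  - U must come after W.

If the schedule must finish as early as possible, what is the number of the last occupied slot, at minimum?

3

The precedence chain requires at least 3 distinct slots.
With at most 2 per slot and 4 tasks, at least 2 slots are needed.
3 works (last occupied slot: 3): for example U in 2; W in 1; V in 2; J in 3.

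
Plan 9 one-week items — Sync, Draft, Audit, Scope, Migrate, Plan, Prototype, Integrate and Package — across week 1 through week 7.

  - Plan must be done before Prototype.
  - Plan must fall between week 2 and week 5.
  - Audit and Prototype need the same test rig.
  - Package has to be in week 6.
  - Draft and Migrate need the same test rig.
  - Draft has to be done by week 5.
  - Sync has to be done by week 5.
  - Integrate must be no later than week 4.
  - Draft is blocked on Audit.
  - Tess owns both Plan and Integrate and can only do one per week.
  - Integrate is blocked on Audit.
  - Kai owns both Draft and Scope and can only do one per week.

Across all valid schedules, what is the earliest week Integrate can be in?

week 2

Precedence pushes Integrate to at least week 2; Integrate's own window allows nothing later than week 4.
Integrate at week 2 is achievable: Migrate in week 1; Prototype in week 4; Draft in week 2; Audit in week 1; Package in week 6; Plan in week 3; Scope in week 1; Sync in week 1; Integrate in week 2.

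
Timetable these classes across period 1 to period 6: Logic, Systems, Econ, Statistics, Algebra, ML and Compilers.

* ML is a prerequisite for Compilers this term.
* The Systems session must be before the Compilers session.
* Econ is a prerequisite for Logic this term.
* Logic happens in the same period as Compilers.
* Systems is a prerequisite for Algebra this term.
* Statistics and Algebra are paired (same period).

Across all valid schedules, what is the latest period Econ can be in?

period 5

Downstream work caps Econ at period 5.
Econ at period 5 is achievable: Econ=period 5; Compilers=period 6; Logic=period 6; Statistics=period 2; ML=period 1; Systems=period 1; Algebra=period 2.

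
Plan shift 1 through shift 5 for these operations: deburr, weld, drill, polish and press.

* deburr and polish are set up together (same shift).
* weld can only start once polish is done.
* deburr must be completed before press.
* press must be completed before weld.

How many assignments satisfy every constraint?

50

Splitting on deburr: it can be shift 1 (30), shift 2 (15), shift 3 (5). Listing each branch's schedules as (weld, drill, polish, press) by shift number:
deburr=shift 1: (3,1,1,2) (3,2,1,2) (3,3,1,2) (3,4,1,2) (3,5,1,2) (4,1,1,2) (4,1,1,3) (4,2,1,2) (4,2,1,3) (4,3,1,2) (4,3,1,3) (4,4,1,2) (4,4,1,3) (4,5,1,2) (4,5,1,3) (5,1,1,2) (5,1,1,3) (5,1,1,4) (5,2,1,2) (5,2,1,3) (5,2,1,4) (5,3,1,2) (5,3,1,3) (5,3,1,4) (5,4,1,2) (5,4,1,3) (5,4,1,4) (5,5,1,2) (5,5,1,3) (5,5,1,4) — 30.
deburr=shift 2: (4,1,2,3) (4,2,2,3) (4,3,2,3) (4,4,2,3) (4,5,2,3) (5,1,2,3) (5,1,2,4) (5,2,2,3) (5,2,2,4) (5,3,2,3) (5,3,2,4) (5,4,2,3) (5,4,2,4) (5,5,2,3) (5,5,2,4) — 15.
deburr=shift 3: (5,1,3,4) (5,2,3,4) (5,3,3,4) (5,4,3,4) (5,5,3,4) — 5.
Summing: 30 + 15 + 5 = 50.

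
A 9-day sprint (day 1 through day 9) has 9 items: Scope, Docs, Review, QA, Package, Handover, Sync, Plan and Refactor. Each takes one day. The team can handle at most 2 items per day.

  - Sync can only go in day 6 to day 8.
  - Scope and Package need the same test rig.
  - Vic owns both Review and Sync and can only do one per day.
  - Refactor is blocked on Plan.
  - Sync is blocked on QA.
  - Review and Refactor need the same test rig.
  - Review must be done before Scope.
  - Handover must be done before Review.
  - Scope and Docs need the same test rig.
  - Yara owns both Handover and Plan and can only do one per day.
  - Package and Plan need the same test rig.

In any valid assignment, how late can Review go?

day 8

Precedence pushes Review to at least day 2; downstream work caps Review at day 8.
Review at day 8 is achievable: Handover -> day 1, Refactor -> day 3, Docs -> day 2, QA -> day 1, Review -> day 8, Plan -> day 2, Scope -> day 9, Sync -> day 6, Package -> day 3.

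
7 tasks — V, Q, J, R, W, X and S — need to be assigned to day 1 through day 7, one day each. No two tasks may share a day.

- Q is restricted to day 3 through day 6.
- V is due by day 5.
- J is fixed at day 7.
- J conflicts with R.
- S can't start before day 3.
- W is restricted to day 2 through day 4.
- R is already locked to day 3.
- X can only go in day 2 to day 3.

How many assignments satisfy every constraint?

Enumerating: J in day 7, Q in day 5, W in day 4, V in day 1, S in day 6, R in day 3, X in day 2 | J -> day 7, V -> day 1, R -> day 3, X -> day 2, W -> day 4, Q -> day 6, S -> day 5.

2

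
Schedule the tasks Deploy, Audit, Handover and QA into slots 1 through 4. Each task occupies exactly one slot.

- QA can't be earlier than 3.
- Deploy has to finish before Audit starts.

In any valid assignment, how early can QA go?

QA is available from 3.
QA at 3 is achievable: Audit=2; Deploy=1; QA=3; Handover=1.

3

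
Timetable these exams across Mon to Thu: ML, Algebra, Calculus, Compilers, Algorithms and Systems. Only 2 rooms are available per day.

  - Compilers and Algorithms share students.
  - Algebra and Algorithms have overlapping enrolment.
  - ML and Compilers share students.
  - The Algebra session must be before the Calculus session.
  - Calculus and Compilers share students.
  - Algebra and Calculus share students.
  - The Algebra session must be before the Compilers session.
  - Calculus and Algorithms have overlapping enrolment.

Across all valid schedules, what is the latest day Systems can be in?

Thu

Systems at Thu is achievable: Compilers -> Wed, Algorithms -> Thu, Systems -> Thu, ML -> Mon, Calculus -> Tue, Algebra -> Mon.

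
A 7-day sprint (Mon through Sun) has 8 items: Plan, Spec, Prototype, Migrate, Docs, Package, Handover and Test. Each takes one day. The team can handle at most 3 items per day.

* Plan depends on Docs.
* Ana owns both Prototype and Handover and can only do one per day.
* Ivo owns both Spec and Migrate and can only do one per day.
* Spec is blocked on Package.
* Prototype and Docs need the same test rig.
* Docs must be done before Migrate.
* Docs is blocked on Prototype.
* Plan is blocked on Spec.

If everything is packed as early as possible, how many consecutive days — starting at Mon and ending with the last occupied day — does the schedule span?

The precedence chain requires at least 3 distinct days.
With at most 3 per day and 8 tasks, at least 3 days are needed.
3 works (last occupied day: Wed): for example Test -> Mon, Handover -> Tue, Package -> Mon, Docs -> Tue, Migrate -> Wed, Prototype -> Mon, Plan -> Wed, Spec -> Tue.

3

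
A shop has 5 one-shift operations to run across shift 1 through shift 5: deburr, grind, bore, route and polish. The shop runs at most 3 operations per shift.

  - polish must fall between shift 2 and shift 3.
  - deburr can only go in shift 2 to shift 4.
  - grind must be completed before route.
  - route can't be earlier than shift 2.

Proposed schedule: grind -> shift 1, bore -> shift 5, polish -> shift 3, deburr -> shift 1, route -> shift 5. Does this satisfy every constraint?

deburr can only go in shift 2 to shift 4 — violated.
The shop runs at most 3 operations per shift — holds.
grind must be completed before route — holds.
polish must fall between shift 2 and shift 3 — holds.
route can't be earlier than shift 2 — holds.

Invalid. deburr can only go in shift 2 to shift 4.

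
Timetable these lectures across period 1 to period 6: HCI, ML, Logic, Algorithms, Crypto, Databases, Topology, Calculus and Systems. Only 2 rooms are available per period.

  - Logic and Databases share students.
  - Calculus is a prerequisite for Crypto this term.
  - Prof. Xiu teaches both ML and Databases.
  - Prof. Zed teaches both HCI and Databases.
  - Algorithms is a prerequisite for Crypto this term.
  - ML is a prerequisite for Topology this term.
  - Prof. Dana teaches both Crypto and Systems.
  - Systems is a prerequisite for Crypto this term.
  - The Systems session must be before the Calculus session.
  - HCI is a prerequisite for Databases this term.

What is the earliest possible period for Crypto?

period 3

Precedence pushes Crypto to at least period 3.
Crypto at period 3 is achievable: ML -> period 3, Algorithms -> period 2, HCI -> period 1, Topology -> period 4, Crypto -> period 3, Logic -> period 5, Calculus -> period 2, Systems -> period 1, Databases -> period 4.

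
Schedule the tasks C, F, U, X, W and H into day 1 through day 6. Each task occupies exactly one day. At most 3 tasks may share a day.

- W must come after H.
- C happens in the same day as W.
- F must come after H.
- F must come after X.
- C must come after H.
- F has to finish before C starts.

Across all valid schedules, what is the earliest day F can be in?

day 2

Precedence pushes F to at least day 2; downstream work caps F at day 5.
F at day 2 is achievable: F=day 2, W=day 3, C=day 3, U=day 1, H=day 1, X=day 1.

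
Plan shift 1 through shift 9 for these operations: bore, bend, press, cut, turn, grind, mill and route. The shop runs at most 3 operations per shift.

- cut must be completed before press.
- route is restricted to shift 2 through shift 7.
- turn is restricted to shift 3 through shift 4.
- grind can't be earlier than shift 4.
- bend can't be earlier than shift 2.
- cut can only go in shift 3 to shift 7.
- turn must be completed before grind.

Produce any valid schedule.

route=shift 2; bore=shift 1; cut=shift 3; bend=shift 2; turn=shift 3; mill=shift 1; grind=shift 4; press=shift 4

Checking: cut(shift 3) before press(shift 4); turn(shift 3) before grind(shift 4); route=shift 2 in [shift 2,shift 7]; grind=shift 4 in [shift 4,shift 9]; bend=shift 2 in [shift 2,shift 9]; cut=shift 3 in [shift 3,shift 7]; turn=shift 3 in [shift 3,shift 4]; max 2 per shift (cap 3).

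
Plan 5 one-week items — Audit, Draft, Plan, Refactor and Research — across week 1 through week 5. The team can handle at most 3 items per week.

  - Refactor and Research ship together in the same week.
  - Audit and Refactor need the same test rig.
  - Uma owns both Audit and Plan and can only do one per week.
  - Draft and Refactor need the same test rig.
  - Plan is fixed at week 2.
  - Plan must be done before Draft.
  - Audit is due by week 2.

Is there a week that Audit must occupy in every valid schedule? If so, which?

Audit's window is week 1–week 2.
Plan is fixed at week 2, and Audit can't share a week with Plan.
So Audit must be week 1.

week 1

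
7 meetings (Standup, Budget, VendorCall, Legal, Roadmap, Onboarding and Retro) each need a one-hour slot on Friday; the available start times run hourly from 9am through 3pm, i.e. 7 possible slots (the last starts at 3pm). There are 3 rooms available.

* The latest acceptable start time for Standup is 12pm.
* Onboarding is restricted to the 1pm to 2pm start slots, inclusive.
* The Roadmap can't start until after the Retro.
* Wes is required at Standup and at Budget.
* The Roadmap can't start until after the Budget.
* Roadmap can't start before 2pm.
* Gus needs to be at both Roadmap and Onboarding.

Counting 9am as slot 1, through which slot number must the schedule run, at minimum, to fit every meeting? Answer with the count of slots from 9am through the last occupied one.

6

The precedence chain requires at least 2 distinct slots.
With at most 3 per slot and 7 meetings, at least 3 slots are needed.
Roadmap can't be placed before 2pm — that is slot 6 counting from 9am — so the schedule must run through at least 6 slots.
6 works (last occupied slot: 2pm): for example Roadmap=2pm; Retro=9am; Onboarding=1pm; VendorCall=9am; Budget=10am; Standup=9am; Legal=10am.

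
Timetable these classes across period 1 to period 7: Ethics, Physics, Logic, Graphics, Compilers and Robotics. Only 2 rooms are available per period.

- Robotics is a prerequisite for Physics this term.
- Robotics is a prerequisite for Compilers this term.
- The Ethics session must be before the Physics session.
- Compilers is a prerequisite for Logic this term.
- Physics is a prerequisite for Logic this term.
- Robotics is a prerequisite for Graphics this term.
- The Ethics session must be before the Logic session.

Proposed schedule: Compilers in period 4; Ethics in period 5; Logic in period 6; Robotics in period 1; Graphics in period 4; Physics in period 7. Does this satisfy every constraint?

Robotics is a prerequisite for Graphics this term — holds.
Robotics is a prerequisite for Physics this term — holds.
Compilers is a prerequisite for Logic this term — holds.
The Ethics session must be before the Logic session — holds.
Robotics is a prerequisite for Compilers this term — holds.
Only 2 rooms are available per period — holds.
The Ethics session must be before the Physics session — holds.
Physics is a prerequisite for Logic this term — violated.

No. Physics is a prerequisite for Logic this term is not satisfied.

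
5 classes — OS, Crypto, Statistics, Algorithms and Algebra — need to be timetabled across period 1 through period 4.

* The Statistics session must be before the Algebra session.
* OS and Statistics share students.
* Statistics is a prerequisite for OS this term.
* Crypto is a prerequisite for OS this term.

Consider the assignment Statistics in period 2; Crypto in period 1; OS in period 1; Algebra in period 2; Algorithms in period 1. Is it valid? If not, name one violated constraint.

Invalid. Statistics is a prerequisite for OS this term.

Statistics is a prerequisite for OS this term — violated.
OS and Statistics share students — holds.
The Statistics session must be before the Algebra session — violated.
Crypto is a prerequisite for OS this term — violated.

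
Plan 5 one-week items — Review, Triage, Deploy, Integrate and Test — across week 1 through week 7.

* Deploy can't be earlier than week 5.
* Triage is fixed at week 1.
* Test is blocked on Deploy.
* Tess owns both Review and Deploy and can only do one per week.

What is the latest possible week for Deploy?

Deploy is available from week 5; downstream work caps Deploy at week 6.
Deploy at week 6 is achievable: Integrate in week 1; Deploy in week 6; Test in week 7; Triage in week 1; Review in week 1.

week 6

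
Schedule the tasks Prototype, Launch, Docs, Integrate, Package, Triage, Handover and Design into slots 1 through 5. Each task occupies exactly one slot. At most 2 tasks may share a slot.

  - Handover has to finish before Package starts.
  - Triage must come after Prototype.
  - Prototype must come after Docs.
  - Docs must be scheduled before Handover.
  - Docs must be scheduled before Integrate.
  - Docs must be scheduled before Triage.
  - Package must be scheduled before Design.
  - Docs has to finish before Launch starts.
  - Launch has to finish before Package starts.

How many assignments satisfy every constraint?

Splitting on Prototype: it can be 2 (16), 3 (18), 4 (10). Listing each branch's schedules as (Launch, Docs, Integrate, Package, Triage, Handover, Design):
Prototype=2: (2,1,3,4,4,3,5) (2,1,3,4,5,3,5) (2,1,4,4,3,3,5) (2,1,4,4,5,3,5) (2,1,5,4,3,3,5) (2,1,5,4,4,3,5) (3,1,2,4,4,3,5) (3,1,2,4,5,3,5) (3,1,3,4,4,2,5) (3,1,3,4,5,2,5) (3,1,4,4,3,2,5) (3,1,4,4,5,2,5) (3,1,4,4,5,3,5) (3,1,5,4,3,2,5) (3,1,5,4,4,2,5) (3,1,5,4,4,3,5) — 16.
Prototype=3: (2,1,2,4,4,3,5) (2,1,2,4,5,3,5) (2,1,3,4,4,2,5) (2,1,3,4,5,2,5) (2,1,4,3,4,2,5) (2,1,4,3,5,2,4) (2,1,4,3,5,2,5) (2,1,4,4,5,2,5) (2,1,4,4,5,3,5) (2,1,5,3,4,2,4) (2,1,5,3,4,2,5) (2,1,5,3,5,2,4) (2,1,5,4,4,2,5) (2,1,5,4,4,3,5) (3,1,2,4,4,2,5) (3,1,2,4,5,2,5) (3,1,4,4,5,2,5) (3,1,5,4,4,2,5) — 18.
Prototype=4: (2,1,2,4,5,3,5) (2,1,3,3,5,2,4) (2,1,3,3,5,2,5) (2,1,3,4,5,2,5) (2,1,3,4,5,3,5) (2,1,4,3,5,2,5) (2,1,5,3,5,2,4) (3,1,2,4,5,2,5) (3,1,2,4,5,3,5) (3,1,3,4,5,2,5) — 10.
Summing: 16 + 18 + 10 = 44.

44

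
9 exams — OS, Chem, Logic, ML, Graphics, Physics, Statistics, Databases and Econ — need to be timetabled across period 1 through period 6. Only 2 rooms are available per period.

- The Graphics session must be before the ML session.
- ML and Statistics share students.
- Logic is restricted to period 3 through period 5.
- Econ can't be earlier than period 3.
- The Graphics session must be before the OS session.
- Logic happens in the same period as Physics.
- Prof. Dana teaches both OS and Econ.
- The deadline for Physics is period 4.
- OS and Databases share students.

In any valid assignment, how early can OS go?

Precedence pushes OS to at least period 2.
OS at period 2 is achievable: Econ=period 4; ML=period 2; OS=period 2; Graphics=period 1; Physics=period 3; Statistics=period 4; Logic=period 3; Databases=period 5; Chem=period 1.

period 2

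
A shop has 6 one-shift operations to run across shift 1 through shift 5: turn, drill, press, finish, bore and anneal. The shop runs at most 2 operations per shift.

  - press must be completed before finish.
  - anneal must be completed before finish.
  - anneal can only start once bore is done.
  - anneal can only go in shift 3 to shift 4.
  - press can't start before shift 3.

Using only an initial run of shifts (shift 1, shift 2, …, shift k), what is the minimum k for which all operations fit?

The precedence chain requires at least 3 distinct shifts.
With at most 2 per shift and 6 operations, at least 3 shifts are needed.
Propagating the time windows through the other constraints, finish can't land before shift 4, so the schedule must run through at least shift 4.
4 works (last occupied shift: shift 4): for example bore=shift 1; finish=shift 4; drill=shift 2; turn=shift 1; anneal=shift 3; press=shift 3.

4 shifts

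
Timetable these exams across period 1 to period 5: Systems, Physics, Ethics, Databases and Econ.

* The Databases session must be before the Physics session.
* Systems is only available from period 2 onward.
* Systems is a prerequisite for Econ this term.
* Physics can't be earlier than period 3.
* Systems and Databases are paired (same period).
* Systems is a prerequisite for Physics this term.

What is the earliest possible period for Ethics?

period 1

Ethics at period 1 is achievable: Econ -> period 3; Databases -> period 2; Physics -> period 3; Ethics -> period 1; Systems -> period 2.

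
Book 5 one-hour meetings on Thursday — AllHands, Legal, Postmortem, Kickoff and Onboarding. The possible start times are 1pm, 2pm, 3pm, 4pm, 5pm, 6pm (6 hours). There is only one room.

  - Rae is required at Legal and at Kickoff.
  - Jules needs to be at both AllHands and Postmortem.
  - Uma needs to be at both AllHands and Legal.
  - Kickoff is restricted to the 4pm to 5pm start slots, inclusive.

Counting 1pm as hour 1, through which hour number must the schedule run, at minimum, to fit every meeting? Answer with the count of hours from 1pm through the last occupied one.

5

With at most 1 per hour and 5 meetings, at least 5 hours are needed.
Kickoff can't be placed before 4pm — that is hour 4 counting from 1pm — so the schedule must run through at least 4 hours.
5 works (last occupied hour: 5pm): for example Legal -> 2pm; Onboarding -> 5pm; Postmortem -> 3pm; AllHands -> 1pm; Kickoff -> 4pm.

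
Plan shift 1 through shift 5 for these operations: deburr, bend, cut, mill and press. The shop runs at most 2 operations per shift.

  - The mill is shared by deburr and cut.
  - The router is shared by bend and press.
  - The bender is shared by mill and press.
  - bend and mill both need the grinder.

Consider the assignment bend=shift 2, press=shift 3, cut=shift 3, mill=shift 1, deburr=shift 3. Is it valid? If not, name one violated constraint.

The shop runs at most 2 operations per shift — violated.
The mill is shared by deburr and cut — violated.
The bender is shared by mill and press — holds.
The router is shared by bend and press — holds.
bend and mill both need the grinder — holds.

No — it violates: The shop runs at most 2 operations per shift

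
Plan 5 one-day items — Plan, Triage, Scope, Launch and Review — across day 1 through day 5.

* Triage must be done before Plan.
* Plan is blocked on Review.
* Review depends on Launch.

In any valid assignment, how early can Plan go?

day 3

Precedence pushes Plan to at least day 3.
Plan at day 3 is achievable: Review -> day 2, Scope -> day 1, Plan -> day 3, Triage -> day 1, Launch -> day 1.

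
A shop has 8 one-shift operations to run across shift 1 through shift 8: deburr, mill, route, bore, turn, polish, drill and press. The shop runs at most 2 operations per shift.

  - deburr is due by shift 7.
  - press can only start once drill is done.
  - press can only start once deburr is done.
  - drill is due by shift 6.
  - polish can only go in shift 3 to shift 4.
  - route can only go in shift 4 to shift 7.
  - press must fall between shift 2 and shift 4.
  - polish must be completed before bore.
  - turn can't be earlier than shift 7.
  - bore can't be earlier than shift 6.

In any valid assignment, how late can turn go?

Turn is available from shift 7.
turn at shift 8 is achievable: route=shift 4; polish=shift 3; deburr=shift 1; drill=shift 1; press=shift 2; turn=shift 8; bore=shift 6; mill=shift 2.

shift 8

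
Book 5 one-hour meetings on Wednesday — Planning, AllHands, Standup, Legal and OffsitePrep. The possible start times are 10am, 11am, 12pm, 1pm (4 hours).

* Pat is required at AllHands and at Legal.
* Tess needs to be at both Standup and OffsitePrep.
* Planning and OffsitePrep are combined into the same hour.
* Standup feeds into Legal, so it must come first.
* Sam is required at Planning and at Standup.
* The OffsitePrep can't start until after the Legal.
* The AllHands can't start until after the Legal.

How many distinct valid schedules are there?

6

Splitting on Planning: it can be 12pm (2), 1pm (4). Listing each branch's schedules as (AllHands, Standup, Legal, OffsitePrep):
Planning=12pm: (12pm,10am,11am,12pm) (1pm,10am,11am,12pm) — 2.
Planning=1pm: (12pm,10am,11am,1pm) (1pm,10am,11am,1pm) (1pm,10am,12pm,1pm) (1pm,11am,12pm,1pm) — 4.
Summing: 2 + 4 = 6.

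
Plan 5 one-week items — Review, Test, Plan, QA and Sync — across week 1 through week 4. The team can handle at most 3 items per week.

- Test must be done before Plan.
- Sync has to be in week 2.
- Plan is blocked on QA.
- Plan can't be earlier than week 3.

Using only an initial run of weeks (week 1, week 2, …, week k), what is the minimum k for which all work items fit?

3 weeks

The precedence chain requires at least 2 distinct weeks.
With at most 3 per week and 5 work items, at least 2 weeks are needed.
Plan can't be placed before week 3, so the schedule must run through at least week 3.
3 works (last occupied week: week 3): for example QA=week 1, Plan=week 3, Sync=week 2, Review=week 1, Test=week 1.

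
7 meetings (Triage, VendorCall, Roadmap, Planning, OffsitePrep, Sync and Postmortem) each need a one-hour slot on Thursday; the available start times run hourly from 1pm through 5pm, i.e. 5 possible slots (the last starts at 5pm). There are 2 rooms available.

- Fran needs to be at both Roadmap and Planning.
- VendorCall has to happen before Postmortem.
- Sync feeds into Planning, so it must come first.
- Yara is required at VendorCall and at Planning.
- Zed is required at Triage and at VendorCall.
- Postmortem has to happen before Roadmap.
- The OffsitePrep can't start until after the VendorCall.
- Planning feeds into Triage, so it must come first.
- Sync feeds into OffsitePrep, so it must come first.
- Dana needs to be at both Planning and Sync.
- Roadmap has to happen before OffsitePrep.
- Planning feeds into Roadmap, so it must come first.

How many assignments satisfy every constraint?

24

Splitting on Triage: it can be 3pm (4), 4pm (10), 5pm (10). Listing each branch's schedules as (VendorCall, Roadmap, Planning, OffsitePrep, Sync, Postmortem):
Triage=3pm: (1pm,3pm,2pm,4pm,1pm,2pm) (1pm,3pm,2pm,5pm,1pm,2pm) (1pm,4pm,2pm,5pm,1pm,2pm) (1pm,4pm,2pm,5pm,1pm,3pm) — 4.
Triage=4pm: (1pm,3pm,2pm,4pm,1pm,2pm) (1pm,3pm,2pm,5pm,1pm,2pm) (1pm,4pm,2pm,5pm,1pm,2pm) (1pm,4pm,2pm,5pm,1pm,3pm) (1pm,4pm,3pm,5pm,1pm,2pm) (1pm,4pm,3pm,5pm,1pm,3pm) (1pm,4pm,3pm,5pm,2pm,2pm) (1pm,4pm,3pm,5pm,2pm,3pm) (2pm,4pm,3pm,5pm,1pm,3pm) (2pm,4pm,3pm,5pm,2pm,3pm) — 10.
Triage=5pm: (1pm,3pm,2pm,4pm,1pm,2pm) (1pm,3pm,2pm,5pm,1pm,2pm) (1pm,4pm,2pm,5pm,1pm,2pm) (1pm,4pm,2pm,5pm,1pm,3pm) (1pm,4pm,3pm,5pm,1pm,2pm) (1pm,4pm,3pm,5pm,1pm,3pm) (1pm,4pm,3pm,5pm,2pm,2pm) (1pm,4pm,3pm,5pm,2pm,3pm) (2pm,4pm,3pm,5pm,1pm,3pm) (2pm,4pm,3pm,5pm,2pm,3pm) — 10.
Summing: 4 + 10 + 10 = 24.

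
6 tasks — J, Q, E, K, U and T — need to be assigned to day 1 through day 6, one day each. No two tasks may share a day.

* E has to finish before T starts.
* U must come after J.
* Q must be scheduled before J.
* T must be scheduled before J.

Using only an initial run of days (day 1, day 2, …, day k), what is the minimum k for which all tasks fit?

The precedence chain requires at least 4 distinct days.
With at most 1 per day and 6 tasks, at least 6 days are needed.
6 works (last occupied day: day 6): for example K=day 6; E=day 1; U=day 5; Q=day 3; T=day 2; J=day 4.

6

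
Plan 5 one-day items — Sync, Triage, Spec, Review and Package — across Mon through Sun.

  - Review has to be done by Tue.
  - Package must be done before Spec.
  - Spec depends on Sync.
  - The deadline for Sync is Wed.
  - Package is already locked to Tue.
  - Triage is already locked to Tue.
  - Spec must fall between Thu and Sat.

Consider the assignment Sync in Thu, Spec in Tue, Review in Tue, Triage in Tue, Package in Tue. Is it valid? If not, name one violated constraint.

Review has to be done by Tue — holds.
Triage is already locked to Tue — holds.
The deadline for Sync is Wed — violated.
Package is already locked to Tue — holds.
Spec depends on Sync — violated.
Spec must fall between Thu and Sat — violated.
Package must be done before Spec — violated.

Invalid. Spec depends on Sync.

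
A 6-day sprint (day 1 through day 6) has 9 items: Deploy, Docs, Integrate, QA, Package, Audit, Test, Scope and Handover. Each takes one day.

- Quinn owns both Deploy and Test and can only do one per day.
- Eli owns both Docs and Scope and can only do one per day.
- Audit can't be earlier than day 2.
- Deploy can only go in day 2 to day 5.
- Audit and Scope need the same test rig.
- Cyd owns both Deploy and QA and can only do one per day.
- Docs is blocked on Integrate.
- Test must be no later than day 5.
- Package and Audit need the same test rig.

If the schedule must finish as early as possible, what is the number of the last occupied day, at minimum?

2

The precedence chain requires at least 2 distinct days.
2 works (last occupied day: day 2): for example Scope -> day 1, Integrate -> day 1, Test -> day 1, Handover -> day 1, QA -> day 1, Package -> day 1, Deploy -> day 2, Audit -> day 2, Docs -> day 2.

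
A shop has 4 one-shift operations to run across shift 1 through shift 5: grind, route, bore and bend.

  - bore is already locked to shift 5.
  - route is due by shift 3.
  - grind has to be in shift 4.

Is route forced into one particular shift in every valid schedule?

No

route can be shift 1 (e.g. route=shift 1; bend=shift 1; grind=shift 4; bore=shift 5) or shift 2 (e.g. bore in shift 5; route in shift 2; grind in shift 4; bend in shift 1).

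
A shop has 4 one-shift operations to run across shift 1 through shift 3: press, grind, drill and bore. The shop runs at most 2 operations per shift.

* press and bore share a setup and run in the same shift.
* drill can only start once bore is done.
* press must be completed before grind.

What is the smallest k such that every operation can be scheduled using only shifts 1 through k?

The precedence chain requires at least 2 distinct shifts.
With at most 2 per shift and 4 operations, at least 2 shifts are needed.
2 works (last occupied shift: shift 2): for example press=shift 1; grind=shift 2; bore=shift 1; drill=shift 2.

2 shifts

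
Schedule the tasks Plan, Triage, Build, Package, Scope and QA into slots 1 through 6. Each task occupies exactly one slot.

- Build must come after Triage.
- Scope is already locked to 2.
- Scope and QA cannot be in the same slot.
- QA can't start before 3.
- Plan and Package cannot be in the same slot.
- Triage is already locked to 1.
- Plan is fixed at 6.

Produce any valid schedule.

QA=3; Triage=1; Plan=6; Scope=2; Package=1; Build=2

Checking: Triage(1) before Build(2); Plan(6) != Package(1); Scope(2) != QA(3); Scope=2 in [2,2]; QA=3 in [3,6]; Plan=6 in [6,6]; Triage=1 in [1,1].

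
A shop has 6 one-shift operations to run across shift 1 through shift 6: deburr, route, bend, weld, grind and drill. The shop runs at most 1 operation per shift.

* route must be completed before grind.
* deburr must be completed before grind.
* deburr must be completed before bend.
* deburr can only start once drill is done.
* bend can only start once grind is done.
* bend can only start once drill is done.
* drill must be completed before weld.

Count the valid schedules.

14

Splitting on deburr: it can be shift 2 (4), shift 3 (7), shift 4 (3). Listing each branch's schedules as (route, bend, weld, grind, drill) by shift number:
deburr=shift 2: (3,5,6,4,1) (3,6,4,5,1) (3,6,5,4,1) (4,6,3,5,1) — 4.
deburr=shift 3: (1,5,6,4,2) (1,6,4,5,2) (1,6,5,4,2) (2,5,6,4,1) (2,6,4,5,1) (2,6,5,4,1) (4,6,2,5,1) — 7.
deburr=shift 4: (1,6,3,5,2) (2,6,3,5,1) (3,6,2,5,1) — 3.
Summing: 4 + 7 + 3 = 14.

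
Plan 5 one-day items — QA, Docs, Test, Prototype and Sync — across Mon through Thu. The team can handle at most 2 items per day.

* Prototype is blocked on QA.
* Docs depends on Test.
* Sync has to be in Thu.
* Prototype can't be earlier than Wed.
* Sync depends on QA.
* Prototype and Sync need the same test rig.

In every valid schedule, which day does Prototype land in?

Wed

Prototype's window is Wed–Thu.
Sync is fixed at Thu, and Prototype can't share a day with Sync.
So Prototype must be Wed.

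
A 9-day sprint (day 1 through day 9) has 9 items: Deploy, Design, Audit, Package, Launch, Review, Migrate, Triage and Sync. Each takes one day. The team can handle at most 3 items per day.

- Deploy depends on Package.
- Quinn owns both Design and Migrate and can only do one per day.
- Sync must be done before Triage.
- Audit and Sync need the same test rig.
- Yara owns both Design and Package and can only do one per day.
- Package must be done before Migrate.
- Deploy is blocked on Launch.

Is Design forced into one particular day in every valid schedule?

Design can be day 1 (e.g. Audit=day 2, Triage=day 2, Review=day 3, Design=day 1, Launch=day 1, Migrate=day 3, Deploy=day 3, Sync=day 1, Package=day 2) or day 2 (e.g. Launch -> day 1; Audit -> day 3; Triage -> day 2; Package -> day 1; Sync -> day 1; Migrate -> day 3; Review -> day 3; Design -> day 2; Deploy -> day 2).

No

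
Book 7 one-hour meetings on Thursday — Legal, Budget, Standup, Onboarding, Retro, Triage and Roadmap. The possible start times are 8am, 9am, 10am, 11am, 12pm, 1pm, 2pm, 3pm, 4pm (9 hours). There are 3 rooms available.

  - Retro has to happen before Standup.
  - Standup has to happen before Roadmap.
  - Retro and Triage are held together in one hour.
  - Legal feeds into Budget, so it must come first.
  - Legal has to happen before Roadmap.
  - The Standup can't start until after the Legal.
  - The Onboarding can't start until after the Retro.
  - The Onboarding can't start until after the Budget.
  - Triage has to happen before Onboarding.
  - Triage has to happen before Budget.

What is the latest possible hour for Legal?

2pm

Downstream work caps Legal at 2pm.
Legal at 2pm is achievable: Triage in 8am, Standup in 3pm, Legal in 2pm, Budget in 3pm, Roadmap in 4pm, Retro in 8am, Onboarding in 4pm.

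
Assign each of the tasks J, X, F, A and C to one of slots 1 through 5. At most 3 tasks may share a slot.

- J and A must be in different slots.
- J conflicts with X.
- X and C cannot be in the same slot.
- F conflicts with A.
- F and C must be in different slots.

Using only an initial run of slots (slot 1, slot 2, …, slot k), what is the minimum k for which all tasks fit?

3 slots

With at most 3 per slot and 5 tasks, at least 2 slots are needed.
Could 2 slots be enough, i.e. nothing placed later than 2? J could only be at {1, 2}; try each:
- suppose J is at 1; A can't share with J (1) → {2}; X can't share with J (1) → {2}; F can't share with A (2) → {1}; C can't share with X (2) → {1}; C can't share with F (1) → nothing is left.
- suppose J is at 2; A can't share with J (2) → {1}; X can't share with J (2) → {1}; F can't share with A (1) → {2}; C can't share with X (1) → {2}; C can't share with F (2) → nothing is left.
Every option fails, so 2 slots is not enough.
3 works (last occupied slot: 3): for example J in 1, C in 3, X in 2, F in 1, A in 2.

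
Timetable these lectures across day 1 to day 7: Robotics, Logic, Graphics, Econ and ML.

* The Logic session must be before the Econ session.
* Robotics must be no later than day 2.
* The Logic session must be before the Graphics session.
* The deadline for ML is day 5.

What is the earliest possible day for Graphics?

day 2

Precedence pushes Graphics to at least day 2.
Graphics at day 2 is achievable: Graphics=day 2; Logic=day 1; Robotics=day 1; Econ=day 2; ML=day 1.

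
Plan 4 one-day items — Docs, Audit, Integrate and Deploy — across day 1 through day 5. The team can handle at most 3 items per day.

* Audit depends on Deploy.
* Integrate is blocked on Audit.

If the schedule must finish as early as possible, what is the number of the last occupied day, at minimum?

The precedence chain requires at least 3 distinct days.
With at most 3 per day and 4 work items, at least 2 days are needed.
3 works (last occupied day: day 3): for example Audit -> day 2; Integrate -> day 3; Deploy -> day 1; Docs -> day 1.

day 3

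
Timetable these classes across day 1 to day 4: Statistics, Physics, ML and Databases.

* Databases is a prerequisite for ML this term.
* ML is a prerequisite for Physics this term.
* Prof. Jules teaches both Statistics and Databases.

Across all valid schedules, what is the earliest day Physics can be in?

day 3

Precedence pushes Physics to at least day 3.
Physics at day 3 is achievable: Statistics in day 2, Databases in day 1, ML in day 2, Physics in day 3.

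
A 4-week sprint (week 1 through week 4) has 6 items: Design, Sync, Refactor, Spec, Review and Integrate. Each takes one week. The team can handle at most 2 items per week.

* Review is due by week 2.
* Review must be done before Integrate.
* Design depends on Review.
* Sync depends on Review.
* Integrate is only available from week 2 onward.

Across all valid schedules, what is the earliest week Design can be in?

Precedence pushes Design to at least week 2.
Design at week 2 is achievable: Refactor in week 1, Design in week 2, Integrate in week 2, Spec in week 3, Sync in week 3, Review in week 1.

week 2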